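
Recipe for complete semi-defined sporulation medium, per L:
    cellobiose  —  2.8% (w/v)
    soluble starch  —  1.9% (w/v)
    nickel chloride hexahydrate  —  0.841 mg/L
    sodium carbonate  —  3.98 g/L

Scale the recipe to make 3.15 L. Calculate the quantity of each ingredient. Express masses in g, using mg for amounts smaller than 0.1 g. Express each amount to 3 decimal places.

cellobiose 88.200 g; soluble starch 59.850 g; nickel chloride hexahydrate 2.649 mg; sodium carbonate 12.537 g

Scale factor relative to 1 L: 3.15.
cellobiose: 2.8 g per 100 mL × 3150 mL ÷ 100 = 88.200 g
soluble starch: 1.9% w/v = 19 g/L → 19 × 3.15 L = 59.850 g
nickel chloride hexahydrate: 0.841 mg/L × 3.15 L = 2.649 mg
sodium carbonate: 3.98 g/L × 3.15 L = 12.537 g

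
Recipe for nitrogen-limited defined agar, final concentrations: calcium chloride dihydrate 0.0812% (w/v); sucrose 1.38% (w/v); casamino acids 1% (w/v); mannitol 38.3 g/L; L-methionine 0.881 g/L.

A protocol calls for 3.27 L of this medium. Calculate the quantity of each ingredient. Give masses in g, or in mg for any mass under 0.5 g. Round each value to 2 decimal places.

calcium chloride dihydrate 2.66 g; sucrose 45.13 g; casamino acids 32.70 g; mannitol 125.24 g; L-methionine 2.88 g

Working volume: 3.27 L.
calcium chloride dihydrate: 0.0812% w/v = 0.812 g/L → 0.812 × 3.27 L = 2.66 g
sucrose: 1.38% w/v = 13.8 g/L → 13.8 × 3.27 L = 45.13 g
casamino acids: 1 g per 100 mL × 3270 mL ÷ 100 = 32.70 g
mannitol: 38.3 g/L × 3.27 L = 125.24 g
L-methionine: 0.881 g/L × 3.27 L = 2.88 g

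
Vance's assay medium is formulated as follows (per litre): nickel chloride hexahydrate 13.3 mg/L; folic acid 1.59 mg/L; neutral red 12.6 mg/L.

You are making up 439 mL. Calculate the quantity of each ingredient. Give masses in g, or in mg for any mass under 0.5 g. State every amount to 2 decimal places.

Scale factor relative to 1 L: 0.439.
nickel chloride hexahydrate: 13.3 mg/L × 0.439 L = 5.84 mg
folic acid: 1.59 mg/L × 0.439 L = 0.70 mg
neutral red: 12.6 mg/L × 0.439 L = 5.53 mg

nickel chloride hexahydrate 5.84 mg; folic acid 0.70 mg; neutral red 5.53 mg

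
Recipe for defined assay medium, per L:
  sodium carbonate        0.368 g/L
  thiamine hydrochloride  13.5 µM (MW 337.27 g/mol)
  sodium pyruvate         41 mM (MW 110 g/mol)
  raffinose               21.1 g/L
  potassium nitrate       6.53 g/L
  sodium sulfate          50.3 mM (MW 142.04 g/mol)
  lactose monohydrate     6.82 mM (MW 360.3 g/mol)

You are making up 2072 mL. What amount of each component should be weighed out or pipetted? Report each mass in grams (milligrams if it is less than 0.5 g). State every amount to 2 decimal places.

Scale factor relative to 1 L: 2.072.
sodium carbonate: 0.368 g/L × 2.072 L = 0.76 g
thiamine hydrochloride: 13.5 µmol/L × 337.27 g/mol × 2.072 L ÷ 1000 = 9.43 mg
sodium pyruvate: 41 mmol/L × 110 g/mol × 2.072 L ÷ 1000 = 9.34 g
raffinose: 21.1 g/L × 2.072 L = 43.72 g
potassium nitrate: 6.53 g/L × 2.072 L = 13.53 g
sodium sulfate: 50.3 mmol/L × 142.04 g/mol × 2.072 L ÷ 1000 = 14.80 g
lactose monohydrate: 6.82 mmol/L × 360.3 g/mol × 2.072 L ÷ 1000 = 5.09 g

sodium carbonate 0.76 g; thiamine hydrochloride 9.43 mg; sodium pyruvate 9.34 g; raffinose 43.72 g; potassium nitrate 13.53 g; sodium sulfate 14.80 g; lactose monohydrate 5.09 g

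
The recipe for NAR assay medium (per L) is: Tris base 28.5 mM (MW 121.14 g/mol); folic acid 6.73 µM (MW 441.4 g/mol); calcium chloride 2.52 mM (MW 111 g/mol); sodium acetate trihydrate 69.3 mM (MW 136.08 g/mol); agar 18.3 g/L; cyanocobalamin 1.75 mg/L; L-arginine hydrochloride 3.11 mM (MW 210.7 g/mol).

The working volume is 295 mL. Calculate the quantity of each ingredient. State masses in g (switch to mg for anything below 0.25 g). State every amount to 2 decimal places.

Scale factor relative to 1 L: 0.295.
Tris base: 28.5 mmol/L × 121.14 g/mol × 0.295 L ÷ 1000 = 1.02 g
folic acid: 6.73 µmol/L × 441.4 g/mol × 0.295 L ÷ 1000 = 0.88 mg
calcium chloride: 2.52 mmol/L × 111 mg/mmol × 0.295 L = 82.52 mg
sodium acetate trihydrate: 69.3 mmol/L × 136.08 g/mol × 0.295 L ÷ 1000 = 2.78 g
agar: 18.3 g/L × 0.295 L = 5.40 g
cyanocobalamin: 1.75 mg/L × 0.295 L = 0.52 mg
L-arginine hydrochloride: 3.11 mmol/L × 210.7 mg/mmol × 0.295 L = 193.31 mg

Tris base 1.02 g; folic acid 0.88 mg; calcium chloride 82.52 mg; sodium acetate trihydrate 2.78 g; agar 5.40 g; cyanocobalamin 0.52 mg; L-arginine hydrochloride 193.31 mg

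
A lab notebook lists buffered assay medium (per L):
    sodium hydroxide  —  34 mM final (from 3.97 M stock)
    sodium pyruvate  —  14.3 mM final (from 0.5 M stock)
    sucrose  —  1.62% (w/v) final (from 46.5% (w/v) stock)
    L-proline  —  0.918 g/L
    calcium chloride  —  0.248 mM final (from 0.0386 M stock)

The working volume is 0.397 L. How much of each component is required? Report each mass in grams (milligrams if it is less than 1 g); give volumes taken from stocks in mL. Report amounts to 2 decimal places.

sodium hydroxide 3.40 mL; sodium pyruvate 11.35 mL; sucrose 13.83 mL; L-proline 364.45 mg; calcium chloride 2.55 mL

Scale factor relative to 1 L: 0.397.
sodium hydroxide: dilute stock: 34 mM × 397 mL ÷ 3970 mM = 3.40 mL
sodium pyruvate: V = C2·V2/C1 = 14.3 mM × 397 mL ÷ 500 mM = 11.35 mL
sucrose: dilute stock: 1.62% ÷ 46.5% × 397 mL = 13.83 mL
L-proline: 0.918 g/L × 0.397 L = 0.364446 g = 364.45 mg
calcium chloride: dilute stock: 0.248 mM × 397 mL ÷ 38.6 mM = 2.55 mL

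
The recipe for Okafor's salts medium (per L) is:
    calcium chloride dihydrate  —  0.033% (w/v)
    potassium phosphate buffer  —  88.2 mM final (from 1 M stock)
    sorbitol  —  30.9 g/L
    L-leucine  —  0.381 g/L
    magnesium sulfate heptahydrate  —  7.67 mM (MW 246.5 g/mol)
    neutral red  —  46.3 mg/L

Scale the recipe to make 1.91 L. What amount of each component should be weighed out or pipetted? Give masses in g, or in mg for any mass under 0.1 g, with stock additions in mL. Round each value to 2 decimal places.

Scale factor relative to 1 L: 1.91.
calcium chloride dihydrate: 0.033% w/v = 0.33 g/L → 0.33 × 1.91 L = 0.63 g
potassium phosphate buffer: C1V1 = C2V2 → 88.2 mM × 1910 mL ÷ 1000 mM = 168.46 mL
sorbitol: 30.9 g/L × 1.91 L = 59.02 g
L-leucine: 0.381 g/L × 1.91 L = 0.73 g
magnesium sulfate heptahydrate: 7.67 mmol/L × 246.5 g/mol × 1.91 L ÷ 1000 = 3.61 g
neutral red: 46.3 mg/L × 1.91 L = 88.43 mg

calcium chloride dihydrate 0.63 g; potassium phosphate buffer 168.46 mL; sorbitol 59.02 g; L-leucine 0.73 g; magnesium sulfate heptahydrate 3.61 g; neutral red 88.43 mg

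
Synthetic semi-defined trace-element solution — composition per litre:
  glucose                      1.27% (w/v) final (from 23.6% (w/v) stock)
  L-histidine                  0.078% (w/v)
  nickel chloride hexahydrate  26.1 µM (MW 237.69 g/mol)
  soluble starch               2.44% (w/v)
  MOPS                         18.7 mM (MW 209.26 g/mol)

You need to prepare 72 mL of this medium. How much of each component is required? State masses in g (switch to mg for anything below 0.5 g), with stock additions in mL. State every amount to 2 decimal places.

glucose 3.87 mL; L-histidine 56.16 mg; nickel chloride hexahydrate 0.45 mg; soluble starch 1.76 g; MOPS 281.75 mg

Target volume = 72 mL = 0.072 L.
glucose: C1V1 = C2V2 → 1.27% ÷ 23.6% × 72 mL = 3.87 mL
L-histidine: 0.078 g per 100 mL × 72 mL ÷ 100 = 0.05616 g = 56.16 mg
nickel chloride hexahydrate: 26.1 µmol/L × 237.69 g/mol × 0.072 L ÷ 1000 = 0.45 mg
soluble starch: 2.44% w/v = 24.4 g/L → 24.4 × 0.072 L = 1.76 g
MOPS: 18.7 mmol/L × 209.26 mg/mmol × 0.072 L = 281.75 mg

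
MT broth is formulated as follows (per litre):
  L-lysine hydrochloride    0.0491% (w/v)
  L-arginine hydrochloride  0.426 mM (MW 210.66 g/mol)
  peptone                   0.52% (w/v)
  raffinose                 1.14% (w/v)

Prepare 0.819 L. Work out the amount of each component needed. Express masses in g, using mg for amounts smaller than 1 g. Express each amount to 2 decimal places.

L-lysine hydrochloride 402.13 mg; L-arginine hydrochloride 73.50 mg; peptone 4.26 g; raffinose 9.34 g

Working volume: 0.819 L.
L-lysine hydrochloride: 0.0491% w/v = 0.491 g/L → 0.491 × 0.819 L = 0.402129 g = 402.13 mg
L-arginine hydrochloride: 0.426 mmol/L × 210.66 mg/mmol × 0.819 L = 73.50 mg
peptone: 0.52 g per 100 mL × 819 mL ÷ 100 = 4.26 g
raffinose: 1.14 g per 100 mL × 819 mL ÷ 100 = 9.34 g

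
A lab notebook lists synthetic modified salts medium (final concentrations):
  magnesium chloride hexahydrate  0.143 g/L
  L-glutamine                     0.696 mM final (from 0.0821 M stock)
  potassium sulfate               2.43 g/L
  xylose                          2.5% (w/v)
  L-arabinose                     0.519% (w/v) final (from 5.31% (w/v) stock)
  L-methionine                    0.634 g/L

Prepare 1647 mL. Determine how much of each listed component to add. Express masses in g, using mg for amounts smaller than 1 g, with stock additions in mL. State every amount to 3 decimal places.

magnesium chloride hexahydrate 235.521 mg; L-glutamine 13.962 mL; potassium sulfate 4.002 g; xylose 41.175 g; L-arabinose 160.978 mL; L-methionine 1.044 g

Working volume: 1647 mL = 1.647 L.
magnesium chloride hexahydrate: 0.143 g/L × 1.647 L = 0.235521 g = 235.521 mg
L-glutamine: C1V1 = C2V2 → 0.696 mM × 1647 mL ÷ 82.1 mM = 13.962 mL
potassium sulfate: 2.43 g/L × 1.647 L = 4.002 g
xylose: 2.5% w/v = 25 g/L → 25 × 1.647 L = 41.175 g
L-arabinose: C1V1 = C2V2 → 0.519% ÷ 5.31% × 1647 mL = 160.978 mL
L-methionine: 0.634 g/L × 1.647 L = 1.044 g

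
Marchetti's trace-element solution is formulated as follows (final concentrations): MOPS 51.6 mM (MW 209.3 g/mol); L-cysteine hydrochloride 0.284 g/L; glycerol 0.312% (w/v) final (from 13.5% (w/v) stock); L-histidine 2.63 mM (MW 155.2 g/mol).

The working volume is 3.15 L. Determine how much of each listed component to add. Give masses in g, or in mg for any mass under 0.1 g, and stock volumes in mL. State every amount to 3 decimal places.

MOPS 34.020 g; L-cysteine hydrochloride 0.895 g; glycerol 72.800 mL; L-histidine 1.286 g

Scale factor relative to 1 L: 3.15.
MOPS: 51.6 mmol/L × 209.3 g/mol × 3.15 L ÷ 1000 = 34.020 g
L-cysteine hydrochloride: 0.284 g/L × 3.15 L = 0.895 g
glycerol: V = C2·V2/C1 = 0.312% ÷ 13.5% × 3150 mL = 72.800 mL
L-histidine: 2.63 mmol/L × 155.2 g/mol × 3.15 L ÷ 1000 = 1.286 g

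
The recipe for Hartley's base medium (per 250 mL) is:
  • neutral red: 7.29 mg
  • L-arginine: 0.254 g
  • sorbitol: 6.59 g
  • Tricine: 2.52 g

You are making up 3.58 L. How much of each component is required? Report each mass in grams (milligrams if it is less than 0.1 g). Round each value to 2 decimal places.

Scale factor = 3580 mL / 250 mL = 14.32.
neutral red: 7.29 mg × (3580 mL / 250 mL) = 104.393 mg = 0.10 g
L-arginine: 0.254 g × (3580 mL / 250 mL) = 3.64 g
sorbitol: 6.59 g × (3580 mL / 250 mL) = 94.37 g
Tricine: 2.52 g × (3580 mL / 250 mL) = 36.09 g

neutral red 0.10 g; L-arginine 3.64 g; sorbitol 94.37 g; Tricine 36.09 g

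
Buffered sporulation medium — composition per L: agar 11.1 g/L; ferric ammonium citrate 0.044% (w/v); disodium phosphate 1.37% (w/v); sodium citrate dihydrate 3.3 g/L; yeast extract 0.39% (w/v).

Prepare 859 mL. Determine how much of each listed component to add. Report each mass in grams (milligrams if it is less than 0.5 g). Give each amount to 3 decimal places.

Target volume = 859 mL = 0.859 L.
agar: 11.1 g/L × 0.859 L = 9.535 g
ferric ammonium citrate: 0.044 g per 100 mL × 859 mL ÷ 100 = 0.37796 g = 377.960 mg
disodium phosphate: 1.37 g per 100 mL × 859 mL ÷ 100 = 11.768 g
sodium citrate dihydrate: 3.3 g/L × 0.859 L = 2.835 g
yeast extract: 0.39 g per 100 mL × 859 mL ÷ 100 = 3.350 g

agar 9.535 g; ferric ammonium citrate 377.960 mg; disodium phosphate 11.768 g; sodium citrate dihydrate 2.835 g; yeast extract 3.350 g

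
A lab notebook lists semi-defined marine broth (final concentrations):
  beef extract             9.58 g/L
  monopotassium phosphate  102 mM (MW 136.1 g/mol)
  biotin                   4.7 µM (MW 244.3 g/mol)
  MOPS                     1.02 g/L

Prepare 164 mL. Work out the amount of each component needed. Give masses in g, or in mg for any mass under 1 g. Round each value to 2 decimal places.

Scale factor relative to 1 L: 0.164.
beef extract: 9.58 g/L × 0.164 L = 1.57 g
monopotassium phosphate: 102 mmol/L × 136.1 g/mol × 0.164 L ÷ 1000 = 2.28 g
biotin: 4.7 µmol/L × 244.3 g/mol × 0.164 L ÷ 1000 = 0.19 mg
MOPS: 1.02 g/L × 0.164 L = 0.16728 g = 167.28 mg

beef extract 1.57 g; monopotassium phosphate 2.28 g; biotin 0.19 mg; MOPS 167.28 mg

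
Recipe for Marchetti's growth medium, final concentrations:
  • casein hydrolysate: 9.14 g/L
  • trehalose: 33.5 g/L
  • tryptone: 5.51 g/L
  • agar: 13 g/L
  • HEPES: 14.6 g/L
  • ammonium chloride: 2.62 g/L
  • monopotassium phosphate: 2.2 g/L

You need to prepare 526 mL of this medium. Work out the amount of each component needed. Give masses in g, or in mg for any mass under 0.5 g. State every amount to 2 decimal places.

Working volume: 526 mL = 0.526 L.
casein hydrolysate: 9.14 g/L × 0.526 L = 4.81 g
trehalose: 33.5 g/L × 0.526 L = 17.62 g
tryptone: 5.51 g/L × 0.526 L = 2.90 g
agar: 13 g/L × 0.526 L = 6.84 g
HEPES: 14.6 g/L × 0.526 L = 7.68 g
ammonium chloride: 2.62 g/L × 0.526 L = 1.38 g
monopotassium phosphate: 2.2 g/L × 0.526 L = 1.16 g

casein hydrolysate 4.81 g; trehalose 17.62 g; tryptone 2.90 g; agar 6.84 g; HEPES 7.68 g; ammonium chloride 1.38 g; monopotassium phosphate 1.16 g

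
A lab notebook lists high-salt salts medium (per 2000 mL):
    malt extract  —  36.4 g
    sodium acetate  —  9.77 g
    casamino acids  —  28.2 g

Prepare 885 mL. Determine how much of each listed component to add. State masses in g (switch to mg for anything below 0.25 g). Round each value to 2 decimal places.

malt extract 16.11 g; sodium acetate 4.32 g; casamino acids 12.48 g

Ratio of target to recipe volume: 885 / 2000 = 0.4425.
malt extract: 36.4 g × (885 mL / 2000 mL) = 16.11 g
sodium acetate: 9.77 g × (885 mL / 2000 mL) = 4.32 g
casamino acids: 28.2 g × (885 mL / 2000 mL) = 12.48 g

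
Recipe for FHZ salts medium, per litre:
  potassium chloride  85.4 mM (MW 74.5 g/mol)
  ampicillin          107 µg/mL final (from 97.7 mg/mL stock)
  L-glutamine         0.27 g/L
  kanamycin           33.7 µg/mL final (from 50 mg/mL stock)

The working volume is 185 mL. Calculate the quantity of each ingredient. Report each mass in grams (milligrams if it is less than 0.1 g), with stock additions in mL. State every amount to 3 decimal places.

Working volume: 185 mL = 0.185 L.
potassium chloride: 85.4 mmol/L × 74.5 g/mol × 0.185 L ÷ 1000 = 1.177 g
ampicillin: V = C2·V2/C1 = 107 µg/mL × 185 mL ÷ 97700 µg/mL = 0.203 mL
L-glutamine: 0.27 g/L × 0.185 L = 0.04995 g = 49.950 mg
kanamycin: V = C2·V2/C1 = 33.7 µg/mL × 185 mL ÷ 50000 µg/mL = 0.125 mL

potassium chloride 1.177 g; ampicillin 0.203 mL; L-glutamine 49.950 mg; kanamycin 0.125 mL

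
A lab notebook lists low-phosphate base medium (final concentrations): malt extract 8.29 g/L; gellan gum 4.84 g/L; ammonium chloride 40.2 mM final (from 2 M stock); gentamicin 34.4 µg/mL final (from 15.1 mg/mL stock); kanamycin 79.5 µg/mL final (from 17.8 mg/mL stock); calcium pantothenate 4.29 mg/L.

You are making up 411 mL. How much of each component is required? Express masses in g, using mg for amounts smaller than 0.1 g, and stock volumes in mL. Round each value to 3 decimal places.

Scale factor relative to 1 L: 0.411.
malt extract: 8.29 g/L × 0.411 L = 3.407 g
gellan gum: 4.84 g/L × 0.411 L = 1.989 g
ammonium chloride: dilute stock: 40.2 mM × 411 mL ÷ 2000 mM = 8.261 mL
gentamicin: dilute stock: 34.4 µg/mL × 411 mL ÷ 15100 µg/mL = 0.936 mL
kanamycin: C1V1 = C2V2 → 79.5 µg/mL × 411 mL ÷ 17800 µg/mL = 1.836 mL
calcium pantothenate: 4.29 mg/L × 0.411 L = 1.763 mg

malt extract 3.407 g; gellan gum 1.989 g; ammonium chloride 8.261 mL; gentamicin 0.936 mL; kanamycin 1.836 mL; calcium pantothenate 1.763 mg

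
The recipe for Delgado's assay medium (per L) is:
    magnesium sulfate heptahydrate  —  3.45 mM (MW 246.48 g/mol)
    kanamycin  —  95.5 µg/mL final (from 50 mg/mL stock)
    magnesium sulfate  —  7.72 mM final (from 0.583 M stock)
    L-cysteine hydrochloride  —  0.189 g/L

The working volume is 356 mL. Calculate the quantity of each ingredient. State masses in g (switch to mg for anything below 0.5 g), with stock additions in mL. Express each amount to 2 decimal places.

magnesium sulfate heptahydrate 302.73 mg; kanamycin 0.68 mL; magnesium sulfate 4.71 mL; L-cysteine hydrochloride 67.28 mg

Scale factor relative to 1 L: 0.356.
magnesium sulfate heptahydrate: 3.45 mmol/L × 246.48 mg/mmol × 0.356 L = 302.73 mg
kanamycin: dilute stock: 95.5 µg/mL × 356 mL ÷ 50000 µg/mL = 0.68 mL
magnesium sulfate: dilute stock: 7.72 mM × 356 mL ÷ 583 mM = 4.71 mL
L-cysteine hydrochloride: 0.189 g/L × 0.356 L = 0.067284 g = 67.28 mg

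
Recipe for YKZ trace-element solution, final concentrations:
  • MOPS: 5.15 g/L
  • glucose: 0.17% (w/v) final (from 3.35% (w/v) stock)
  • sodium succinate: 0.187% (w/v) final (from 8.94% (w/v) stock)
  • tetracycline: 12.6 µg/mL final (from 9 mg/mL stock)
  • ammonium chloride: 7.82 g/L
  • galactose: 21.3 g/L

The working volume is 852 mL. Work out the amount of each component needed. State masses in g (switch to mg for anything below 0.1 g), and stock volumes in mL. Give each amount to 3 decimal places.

MOPS 4.388 g; glucose 43.236 mL; sodium succinate 17.821 mL; tetracycline 1.193 mL; ammonium chloride 6.663 g; galactose 18.148 g

Target volume = 852 mL = 0.852 L.
MOPS: 5.15 g/L × 0.852 L = 4.388 g
glucose: V = C2·V2/C1 = 0.17% ÷ 3.35% × 852 mL = 43.236 mL
sodium succinate: V = C2·V2/C1 = 0.187% ÷ 8.94% × 852 mL = 17.821 mL
tetracycline: V = C2·V2/C1 = 12.6 µg/mL × 852 mL ÷ 9000 µg/mL = 1.193 mL
ammonium chloride: 7.82 g/L × 0.852 L = 6.663 g
galactose: 21.3 g/L × 0.852 L = 18.148 g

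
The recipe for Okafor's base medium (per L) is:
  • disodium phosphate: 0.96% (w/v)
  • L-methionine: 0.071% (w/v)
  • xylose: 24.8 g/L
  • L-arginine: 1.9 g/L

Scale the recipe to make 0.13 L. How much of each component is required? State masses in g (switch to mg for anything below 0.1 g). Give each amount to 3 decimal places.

disodium phosphate 1.248 g; L-methionine 92.300 mg; xylose 3.224 g; L-arginine 0.247 g

Scale factor relative to 1 L: 0.13.
disodium phosphate: 0.96% w/v = 9.6 g/L → 9.6 × 0.13 L = 1.248 g
L-methionine: 0.071% w/v = 0.71 g/L → 0.71 × 0.13 L = 0.0923 g = 92.300 mg
xylose: 24.8 g/L × 0.13 L = 3.224 g
L-arginine: 1.9 g/L × 0.13 L = 0.247 g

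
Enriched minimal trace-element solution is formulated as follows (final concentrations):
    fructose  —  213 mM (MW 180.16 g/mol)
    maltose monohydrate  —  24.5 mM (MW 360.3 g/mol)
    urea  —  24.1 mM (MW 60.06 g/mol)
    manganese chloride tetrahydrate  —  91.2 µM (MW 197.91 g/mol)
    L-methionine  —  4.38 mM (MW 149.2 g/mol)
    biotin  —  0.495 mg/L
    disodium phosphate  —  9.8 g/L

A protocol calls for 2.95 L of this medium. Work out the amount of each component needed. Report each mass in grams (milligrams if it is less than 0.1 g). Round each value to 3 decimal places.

fructose 113.204 g; maltose monohydrate 26.041 g; urea 4.270 g; manganese chloride tetrahydrate 53.246 mg; L-methionine 1.928 g; biotin 1.460 mg; disodium phosphate 28.910 g

Scale factor relative to 1 L: 2.95.
fructose: 213 mmol/L × 180.16 g/mol × 2.95 L ÷ 1000 = 113.204 g
maltose monohydrate: 24.5 mmol/L × 360.3 g/mol × 2.95 L ÷ 1000 = 26.041 g
urea: 24.1 mmol/L × 60.06 g/mol × 2.95 L ÷ 1000 = 4.270 g
manganese chloride tetrahydrate: 91.2 µmol/L × 197.91 g/mol × 2.95 L ÷ 1000 = 53.246 mg
L-methionine: 4.38 mmol/L × 149.2 g/mol × 2.95 L ÷ 1000 = 1.928 g
biotin: 0.495 mg/L × 2.95 L = 1.460 mg
disodium phosphate: 9.8 g/L × 2.95 L = 28.910 g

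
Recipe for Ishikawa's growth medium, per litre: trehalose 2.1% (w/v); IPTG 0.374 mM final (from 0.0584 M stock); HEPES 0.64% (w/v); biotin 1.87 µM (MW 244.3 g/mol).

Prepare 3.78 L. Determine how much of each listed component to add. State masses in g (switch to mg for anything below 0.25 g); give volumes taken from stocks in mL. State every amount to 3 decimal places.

trehalose 79.380 g; IPTG 24.208 mL; HEPES 24.192 g; biotin 1.727 mg

Scale factor relative to 1 L: 3.78.
trehalose: 2.1% w/v = 21 g/L → 21 × 3.78 L = 79.380 g
IPTG: dilute stock: 0.374 mM × 3780 mL ÷ 58.4 mM = 24.208 mL
HEPES: 0.64% w/v = 6.4 g/L → 6.4 × 3.78 L = 24.192 g
biotin: 1.87 µmol/L × 244.3 g/mol × 3.78 L ÷ 1000 = 1.727 mg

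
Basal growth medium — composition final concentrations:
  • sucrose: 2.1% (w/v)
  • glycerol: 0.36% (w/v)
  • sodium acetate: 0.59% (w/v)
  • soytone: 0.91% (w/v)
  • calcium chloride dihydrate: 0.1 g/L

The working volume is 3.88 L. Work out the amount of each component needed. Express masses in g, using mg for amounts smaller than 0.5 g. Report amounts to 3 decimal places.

sucrose 81.480 g; glycerol 13.968 g; sodium acetate 22.892 g; soytone 35.308 g; calcium chloride dihydrate 388.000 mg

Working volume: 3.88 L.
sucrose: 2.1 g per 100 mL × 3880 mL ÷ 100 = 81.480 g
glycerol: 0.36% w/v = 3.6 g/L → 3.6 × 3.88 L = 13.968 g
sodium acetate: 0.59% w/v = 5.9 g/L → 5.9 × 3.88 L = 22.892 g
soytone: 0.91 g per 100 mL × 3880 mL ÷ 100 = 35.308 g
calcium chloride dihydrate: 0.1 g/L × 3.88 L = 0.388 g = 388.000 mg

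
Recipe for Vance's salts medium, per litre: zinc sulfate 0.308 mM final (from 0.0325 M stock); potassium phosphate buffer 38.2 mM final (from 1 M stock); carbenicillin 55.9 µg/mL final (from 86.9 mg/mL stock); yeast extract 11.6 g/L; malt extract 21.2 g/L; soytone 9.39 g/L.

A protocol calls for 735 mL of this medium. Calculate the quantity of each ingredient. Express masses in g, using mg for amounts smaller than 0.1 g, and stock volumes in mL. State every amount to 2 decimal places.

Scale factor relative to 1 L: 0.735.
zinc sulfate: dilute stock: 0.308 mM × 735 mL ÷ 32.5 mM = 6.97 mL
potassium phosphate buffer: dilute stock: 38.2 mM × 735 mL ÷ 1000 mM = 28.08 mL
carbenicillin: C1V1 = C2V2 → 55.9 µg/mL × 735 mL ÷ 86900 µg/mL = 0.47 mL
yeast extract: 11.6 g/L × 0.735 L = 8.53 g
malt extract: 21.2 g/L × 0.735 L = 15.58 g
soytone: 9.39 g/L × 0.735 L = 6.90 g

zinc sulfate 6.97 mL; potassium phosphate buffer 28.08 mL; carbenicillin 0.47 mL; yeast extract 8.53 g; malt extract 15.58 g; soytone 6.90 g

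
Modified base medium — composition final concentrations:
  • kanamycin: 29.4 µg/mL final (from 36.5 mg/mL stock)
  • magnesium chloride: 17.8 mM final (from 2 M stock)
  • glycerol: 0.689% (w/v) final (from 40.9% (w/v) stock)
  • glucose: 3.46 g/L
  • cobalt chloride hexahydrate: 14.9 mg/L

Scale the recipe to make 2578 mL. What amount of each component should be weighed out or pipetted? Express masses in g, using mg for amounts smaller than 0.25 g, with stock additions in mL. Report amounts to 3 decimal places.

Working volume: 2578 mL = 2.578 L.
kanamycin: C1V1 = C2V2 → 29.4 µg/mL × 2578 mL ÷ 36500 µg/mL = 2.077 mL
magnesium chloride: C1V1 = C2V2 → 17.8 mM × 2578 mL ÷ 2000 mM = 22.944 mL
glycerol: dilute stock: 0.689% ÷ 40.9% × 2578 mL = 43.429 mL
glucose: 3.46 g/L × 2.578 L = 8.920 g
cobalt chloride hexahydrate: 14.9 mg/L × 2.578 L = 38.412 mg

kanamycin 2.077 mL; magnesium chloride 22.944 mL; glycerol 43.429 mL; glucose 8.920 g; cobalt chloride hexahydrate 38.412 mg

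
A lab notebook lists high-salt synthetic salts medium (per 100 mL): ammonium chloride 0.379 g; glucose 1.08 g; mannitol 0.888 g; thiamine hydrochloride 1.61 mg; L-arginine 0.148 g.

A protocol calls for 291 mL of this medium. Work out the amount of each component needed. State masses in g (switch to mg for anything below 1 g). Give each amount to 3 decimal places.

Ratio of target to recipe volume: 291 / 100 = 2.91.
ammonium chloride: 0.379 g × (291 mL / 100 mL) = 1.103 g
glucose: 1.08 g × (291 mL / 100 mL) = 3.143 g
mannitol: 0.888 g × (291 mL / 100 mL) = 2.584 g
thiamine hydrochloride: 1.61 mg × (291 mL / 100 mL) = 4.685 mg
L-arginine: 0.148 g × (291 mL / 100 mL) = 0.43068 g = 430.680 mg

ammonium chloride 1.103 g; glucose 3.143 g; mannitol 2.584 g; thiamine hydrochloride 4.685 mg; L-arginine 430.680 mg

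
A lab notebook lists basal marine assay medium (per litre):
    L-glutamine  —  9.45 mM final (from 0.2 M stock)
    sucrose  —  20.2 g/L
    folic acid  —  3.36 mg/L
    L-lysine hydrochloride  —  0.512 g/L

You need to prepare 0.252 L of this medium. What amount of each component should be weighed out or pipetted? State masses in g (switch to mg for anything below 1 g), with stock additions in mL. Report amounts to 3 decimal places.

Working volume: 0.252 L.
L-glutamine: V = C2·V2/C1 = 9.45 mM × 252 mL ÷ 200 mM = 11.907 mL
sucrose: 20.2 g/L × 0.252 L = 5.090 g
folic acid: 3.36 mg/L × 0.252 L = 0.847 mg
L-lysine hydrochloride: 0.512 g/L × 0.252 L = 0.129024 g = 129.024 mg

L-glutamine 11.907 mL; sucrose 5.090 g; folic acid 0.847 mg; L-lysine hydrochloride 129.024 mg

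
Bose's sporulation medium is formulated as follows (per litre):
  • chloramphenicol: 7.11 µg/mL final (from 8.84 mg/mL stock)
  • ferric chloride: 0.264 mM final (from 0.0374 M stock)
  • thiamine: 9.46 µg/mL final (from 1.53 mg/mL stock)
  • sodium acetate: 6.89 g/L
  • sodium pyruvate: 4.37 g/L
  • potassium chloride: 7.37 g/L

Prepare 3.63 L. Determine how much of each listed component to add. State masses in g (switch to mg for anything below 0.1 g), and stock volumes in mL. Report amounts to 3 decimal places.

chloramphenicol 2.920 mL; ferric chloride 25.624 mL; thiamine 22.444 mL; sodium acetate 25.011 g; sodium pyruvate 15.863 g; potassium chloride 26.753 g

Working volume: 3.63 L.
chloramphenicol: C1V1 = C2V2 → 7.11 µg/mL × 3630 mL ÷ 8840 µg/mL = 2.920 mL
ferric chloride: dilute stock: 0.264 mM × 3630 mL ÷ 37.4 mM = 25.624 mL
thiamine: C1V1 = C2V2 → 9.46 µg/mL × 3630 mL ÷ 1530 µg/mL = 22.444 mL
sodium acetate: 6.89 g/L × 3.63 L = 25.011 g
sodium pyruvate: 4.37 g/L × 3.63 L = 15.863 g
potassium chloride: 7.37 g/L × 3.63 L = 26.753 g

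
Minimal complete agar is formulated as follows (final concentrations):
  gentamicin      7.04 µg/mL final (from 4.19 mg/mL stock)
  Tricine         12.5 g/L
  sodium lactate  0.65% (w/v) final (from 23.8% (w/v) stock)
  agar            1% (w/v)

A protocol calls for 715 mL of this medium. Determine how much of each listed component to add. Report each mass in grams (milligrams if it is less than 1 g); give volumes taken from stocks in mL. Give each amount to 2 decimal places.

Working volume: 715 mL = 0.715 L.
gentamicin: V = C2·V2/C1 = 7.04 µg/mL × 715 mL ÷ 4190 µg/mL = 1.20 mL
Tricine: 12.5 g/L × 0.715 L = 8.94 g
sodium lactate: V = C2·V2/C1 = 0.65% ÷ 23.8% × 715 mL = 19.53 mL
agar: 1 g per 100 mL × 715 mL ÷ 100 = 7.15 g

gentamicin 1.20 mL; Tricine 8.94 g; sodium lactate 19.53 mL; agar 7.15 g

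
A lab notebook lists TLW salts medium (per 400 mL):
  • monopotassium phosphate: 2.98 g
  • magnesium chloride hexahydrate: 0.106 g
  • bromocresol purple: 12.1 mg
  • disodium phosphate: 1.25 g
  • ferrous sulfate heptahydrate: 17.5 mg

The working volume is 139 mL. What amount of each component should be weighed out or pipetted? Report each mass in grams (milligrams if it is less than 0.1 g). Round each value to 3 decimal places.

Scale factor = 139 mL / 400 mL = 0.3475.
monopotassium phosphate: 2.98 g × (139 mL / 400 mL) = 1.036 g
magnesium chloride hexahydrate: 0.106 g × (139 mL / 400 mL) = 0.036835 g = 36.835 mg
bromocresol purple: 12.1 mg × (139 mL / 400 mL) = 4.205 mg
disodium phosphate: 1.25 g × (139 mL / 400 mL) = 0.434 g
ferrous sulfate heptahydrate: 17.5 mg × (139 mL / 400 mL) = 6.081 mg

monopotassium phosphate 1.036 g; magnesium chloride hexahydrate 36.835 mg; bromocresol purple 4.205 mg; disodium phosphate 0.434 g; ferrous sulfate heptahydrate 6.081 mg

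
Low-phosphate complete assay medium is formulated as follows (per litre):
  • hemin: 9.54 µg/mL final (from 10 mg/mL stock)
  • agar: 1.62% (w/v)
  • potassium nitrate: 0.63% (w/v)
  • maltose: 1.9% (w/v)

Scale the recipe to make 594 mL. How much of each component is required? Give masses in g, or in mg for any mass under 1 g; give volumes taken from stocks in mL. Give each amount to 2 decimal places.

Working volume: 594 mL = 0.594 L.
hemin: V = C2·V2/C1 = 9.54 µg/mL × 594 mL ÷ 10000 µg/mL = 0.57 mL
agar: 1.62% w/v = 16.2 g/L → 16.2 × 0.594 L = 9.62 g
potassium nitrate: 0.63% w/v = 6.3 g/L → 6.3 × 0.594 L = 3.74 g
maltose: 1.9 g per 100 mL × 594 mL ÷ 100 = 11.29 g

hemin 0.57 mL; agar 9.62 g; potassium nitrate 3.74 g; maltose 11.29 g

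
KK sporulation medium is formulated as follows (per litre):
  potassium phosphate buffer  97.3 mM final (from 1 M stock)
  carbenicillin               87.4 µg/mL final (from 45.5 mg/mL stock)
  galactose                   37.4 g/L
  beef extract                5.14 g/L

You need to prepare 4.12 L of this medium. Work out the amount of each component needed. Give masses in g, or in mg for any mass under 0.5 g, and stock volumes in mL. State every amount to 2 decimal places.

Working volume: 4.12 L.
potassium phosphate buffer: C1V1 = C2V2 → 97.3 mM × 4120 mL ÷ 1000 mM = 400.88 mL
carbenicillin: dilute stock: 87.4 µg/mL × 4120 mL ÷ 45500 µg/mL = 7.91 mL
galactose: 37.4 g/L × 4.12 L = 154.09 g
beef extract: 5.14 g/L × 4.12 L = 21.18 g

potassium phosphate buffer 400.88 mL; carbenicillin 7.91 mL; galactose 154.09 g; beef extract 21.18 g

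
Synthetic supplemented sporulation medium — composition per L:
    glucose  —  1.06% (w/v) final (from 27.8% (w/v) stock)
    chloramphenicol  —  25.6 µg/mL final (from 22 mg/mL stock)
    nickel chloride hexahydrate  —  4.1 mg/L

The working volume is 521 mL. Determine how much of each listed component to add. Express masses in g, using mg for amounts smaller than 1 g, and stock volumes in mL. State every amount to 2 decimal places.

glucose 19.87 mL; chloramphenicol 0.61 mL; nickel chloride hexahydrate 2.14 mg

Working volume: 521 mL = 0.521 L.
glucose: C1V1 = C2V2 → 1.06% ÷ 27.8% × 521 mL = 19.87 mL
chloramphenicol: V = C2·V2/C1 = 25.6 µg/mL × 521 mL ÷ 22000 µg/mL = 0.61 mL
nickel chloride hexahydrate: 4.1 mg/L × 0.521 L = 2.14 mg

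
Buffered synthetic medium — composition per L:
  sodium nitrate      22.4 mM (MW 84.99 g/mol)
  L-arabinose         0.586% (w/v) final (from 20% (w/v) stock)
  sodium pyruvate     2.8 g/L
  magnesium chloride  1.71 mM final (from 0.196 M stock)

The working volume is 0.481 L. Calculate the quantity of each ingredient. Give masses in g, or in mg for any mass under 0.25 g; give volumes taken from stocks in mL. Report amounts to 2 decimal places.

Scale factor relative to 1 L: 0.481.
sodium nitrate: 22.4 mmol/L × 84.99 g/mol × 0.481 L ÷ 1000 = 0.92 g
L-arabinose: dilute stock: 0.586% ÷ 20% × 481 mL = 14.09 mL
sodium pyruvate: 2.8 g/L × 0.481 L = 1.35 g
magnesium chloride: C1V1 = C2V2 → 1.71 mM × 481 mL ÷ 196 mM = 4.20 mL

sodium nitrate 0.92 g; L-arabinose 14.09 mL; sodium pyruvate 1.35 g; magnesium chloride 4.20 mL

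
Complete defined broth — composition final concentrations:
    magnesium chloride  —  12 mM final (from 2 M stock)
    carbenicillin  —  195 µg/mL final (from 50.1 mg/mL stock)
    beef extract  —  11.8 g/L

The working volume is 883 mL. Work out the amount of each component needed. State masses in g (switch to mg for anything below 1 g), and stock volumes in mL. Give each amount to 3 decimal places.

magnesium chloride 5.298 mL; carbenicillin 3.437 mL; beef extract 10.419 g

Target volume = 883 mL = 0.883 L.
magnesium chloride: V = C2·V2/C1 = 12 mM × 883 mL ÷ 2000 mM = 5.298 mL
carbenicillin: V = C2·V2/C1 = 195 µg/mL × 883 mL ÷ 50100 µg/mL = 3.437 mL
beef extract: 11.8 g/L × 0.883 L = 10.419 g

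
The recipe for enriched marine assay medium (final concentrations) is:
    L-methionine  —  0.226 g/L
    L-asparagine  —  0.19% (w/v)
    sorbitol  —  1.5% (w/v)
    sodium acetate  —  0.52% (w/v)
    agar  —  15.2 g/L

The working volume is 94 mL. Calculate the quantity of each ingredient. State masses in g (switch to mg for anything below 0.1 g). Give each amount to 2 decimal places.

Working volume: 94 mL = 0.094 L.
L-methionine: 0.226 g/L × 0.094 L = 0.021244 g = 21.24 mg
L-asparagine: 0.19% w/v = 1.9 g/L → 1.9 × 0.094 L = 0.18 g
sorbitol: 1.5% w/v = 15 g/L → 15 × 0.094 L = 1.41 g
sodium acetate: 0.52% w/v = 5.2 g/L → 5.2 × 0.094 L = 0.49 g
agar: 15.2 g/L × 0.094 L = 1.43 g

L-methionine 21.24 mg; L-asparagine 0.18 g; sorbitol 1.41 g; sodium acetate 0.49 g; agar 1.43 g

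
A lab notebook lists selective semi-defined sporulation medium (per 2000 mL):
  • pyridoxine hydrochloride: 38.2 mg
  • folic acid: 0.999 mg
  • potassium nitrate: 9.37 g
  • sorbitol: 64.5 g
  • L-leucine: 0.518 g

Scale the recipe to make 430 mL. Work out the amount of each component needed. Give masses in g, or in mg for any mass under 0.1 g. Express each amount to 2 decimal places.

Scale factor = 430 mL / 2000 mL = 0.215.
pyridoxine hydrochloride: 38.2 mg × (430 mL / 2000 mL) = 8.21 mg
folic acid: 0.999 mg × (430 mL / 2000 mL) = 0.21 mg
potassium nitrate: 9.37 g × (430 mL / 2000 mL) = 2.01 g
sorbitol: 64.5 g × (430 mL / 2000 mL) = 13.87 g
L-leucine: 0.518 g × (430 mL / 2000 mL) = 0.11 g

pyridoxine hydrochloride 8.21 mg; folic acid 0.21 mg; potassium nitrate 2.01 g; sorbitol 13.87 g; L-leucine 0.11 g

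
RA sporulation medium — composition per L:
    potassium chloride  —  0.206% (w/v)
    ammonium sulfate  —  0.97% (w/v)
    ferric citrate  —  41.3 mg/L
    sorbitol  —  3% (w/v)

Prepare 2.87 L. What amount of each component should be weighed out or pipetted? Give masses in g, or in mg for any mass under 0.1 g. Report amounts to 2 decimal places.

Scale factor relative to 1 L: 2.87.
potassium chloride: 0.206 g per 100 mL × 2870 mL ÷ 100 = 5.91 g
ammonium sulfate: 0.97% w/v = 9.7 g/L → 9.7 × 2.87 L = 27.84 g
ferric citrate: 41.3 mg/L × 2.87 L = 118.531 mg = 0.12 g
sorbitol: 3 g per 100 mL × 2870 mL ÷ 100 = 86.10 g

potassium chloride 5.91 g; ammonium sulfate 27.84 g; ferric citrate 0.12 g; sorbitol 86.10 g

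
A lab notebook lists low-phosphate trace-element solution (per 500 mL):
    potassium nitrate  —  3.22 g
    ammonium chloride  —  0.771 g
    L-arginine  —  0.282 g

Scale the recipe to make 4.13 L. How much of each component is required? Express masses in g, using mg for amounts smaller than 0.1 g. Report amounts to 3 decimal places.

potassium nitrate 26.597 g; ammonium chloride 6.368 g; L-arginine 2.329 g

Ratio of target to recipe volume: 4130 / 500 = 8.26.
potassium nitrate: 3.22 g × (4130 mL / 500 mL) = 26.597 g
ammonium chloride: 0.771 g × (4130 mL / 500 mL) = 6.368 g
L-arginine: 0.282 g × (4130 mL / 500 mL) = 2.329 g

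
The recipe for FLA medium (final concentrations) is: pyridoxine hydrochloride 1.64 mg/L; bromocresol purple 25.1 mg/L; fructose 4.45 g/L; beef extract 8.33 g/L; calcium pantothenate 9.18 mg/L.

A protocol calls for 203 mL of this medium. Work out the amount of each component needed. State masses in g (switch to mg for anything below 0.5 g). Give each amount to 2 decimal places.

Working volume: 203 mL = 0.203 L.
pyridoxine hydrochloride: 1.64 mg/L × 0.203 L = 0.33 mg
bromocresol purple: 25.1 mg/L × 0.203 L = 5.10 mg
fructose: 4.45 g/L × 0.203 L = 0.90 g
beef extract: 8.33 g/L × 0.203 L = 1.69 g
calcium pantothenate: 9.18 mg/L × 0.203 L = 1.86 mg

pyridoxine hydrochloride 0.33 mg; bromocresol purple 5.10 mg; fructose 0.90 g; beef extract 1.69 g; calcium pantothenate 1.86 mg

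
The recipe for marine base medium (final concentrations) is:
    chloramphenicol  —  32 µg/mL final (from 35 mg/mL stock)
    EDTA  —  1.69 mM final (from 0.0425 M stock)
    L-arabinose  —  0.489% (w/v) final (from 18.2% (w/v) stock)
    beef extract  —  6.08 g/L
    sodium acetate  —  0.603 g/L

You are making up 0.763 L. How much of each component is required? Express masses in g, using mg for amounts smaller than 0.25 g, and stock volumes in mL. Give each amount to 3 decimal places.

chloramphenicol 0.698 mL; EDTA 30.340 mL; L-arabinose 20.500 mL; beef extract 4.639 g; sodium acetate 0.460 g

Scale factor relative to 1 L: 0.763.
chloramphenicol: dilute stock: 32 µg/mL × 763 mL ÷ 35000 µg/mL = 0.698 mL
EDTA: dilute stock: 1.69 mM × 763 mL ÷ 42.5 mM = 30.340 mL
L-arabinose: dilute stock: 0.489% ÷ 18.2% × 763 mL = 20.500 mL
beef extract: 6.08 g/L × 0.763 L = 4.639 g
sodium acetate: 0.603 g/L × 0.763 L = 0.460 g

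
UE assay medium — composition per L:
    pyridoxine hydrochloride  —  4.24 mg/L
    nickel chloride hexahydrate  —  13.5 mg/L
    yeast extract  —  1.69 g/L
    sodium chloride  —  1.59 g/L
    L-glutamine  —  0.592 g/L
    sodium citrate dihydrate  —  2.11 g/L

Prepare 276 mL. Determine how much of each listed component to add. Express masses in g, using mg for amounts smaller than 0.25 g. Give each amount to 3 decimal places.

pyridoxine hydrochloride 1.170 mg; nickel chloride hexahydrate 3.726 mg; yeast extract 0.466 g; sodium chloride 0.439 g; L-glutamine 163.392 mg; sodium citrate dihydrate 0.582 g

Target volume = 276 mL = 0.276 L.
pyridoxine hydrochloride: 4.24 mg/L × 0.276 L = 1.170 mg
nickel chloride hexahydrate: 13.5 mg/L × 0.276 L = 3.726 mg
yeast extract: 1.69 g/L × 0.276 L = 0.466 g
sodium chloride: 1.59 g/L × 0.276 L = 0.439 g
L-glutamine: 0.592 g/L × 0.276 L = 0.163392 g = 163.392 mg
sodium citrate dihydrate: 2.11 g/L × 0.276 L = 0.582 g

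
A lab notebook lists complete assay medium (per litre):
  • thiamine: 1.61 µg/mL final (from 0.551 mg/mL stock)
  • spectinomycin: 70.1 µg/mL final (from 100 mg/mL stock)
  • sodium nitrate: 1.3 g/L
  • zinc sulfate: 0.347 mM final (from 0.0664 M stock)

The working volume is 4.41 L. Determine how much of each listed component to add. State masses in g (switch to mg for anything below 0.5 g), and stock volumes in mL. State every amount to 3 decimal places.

thiamine 12.886 mL; spectinomycin 3.091 mL; sodium nitrate 5.733 g; zinc sulfate 23.046 mL

Scale factor relative to 1 L: 4.41.
thiamine: V = C2·V2/C1 = 1.61 µg/mL × 4410 mL ÷ 551 µg/mL = 12.886 mL
spectinomycin: C1V1 = C2V2 → 70.1 µg/mL × 4410 mL ÷ 100000 µg/mL = 3.091 mL
sodium nitrate: 1.3 g/L × 4.41 L = 5.733 g
zinc sulfate: V = C2·V2/C1 = 0.347 mM × 4410 mL ÷ 66.4 mM = 23.046 mL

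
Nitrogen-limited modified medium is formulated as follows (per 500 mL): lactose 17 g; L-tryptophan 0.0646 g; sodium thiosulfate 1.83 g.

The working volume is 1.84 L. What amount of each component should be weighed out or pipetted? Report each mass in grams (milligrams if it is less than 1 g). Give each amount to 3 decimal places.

Ratio of target to recipe volume: 1840 / 500 = 3.68.
lactose: 17 g × (1840 mL / 500 mL) = 62.560 g
L-tryptophan: 0.0646 g × (1840 mL / 500 mL) = 0.237728 g = 237.728 mg
sodium thiosulfate: 1.83 g × (1840 mL / 500 mL) = 6.734 g

lactose 62.560 g; L-tryptophan 237.728 mg; sodium thiosulfate 6.734 g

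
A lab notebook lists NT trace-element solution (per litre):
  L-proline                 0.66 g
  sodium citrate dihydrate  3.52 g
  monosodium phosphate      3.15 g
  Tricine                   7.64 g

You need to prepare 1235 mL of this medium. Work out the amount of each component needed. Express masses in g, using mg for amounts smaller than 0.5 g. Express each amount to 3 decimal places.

Ratio of target to recipe volume: 1235 / 1000 = 1.235.
L-proline: 0.66 g × (1235 mL / 1000 mL) = 0.815 g
sodium citrate dihydrate: 3.52 g × (1235 mL / 1000 mL) = 4.347 g
monosodium phosphate: 3.15 g × (1235 mL / 1000 mL) = 3.890 g
Tricine: 7.64 g × (1235 mL / 1000 mL) = 9.435 g

L-proline 0.815 g; sodium citrate dihydrate 4.347 g; monosodium phosphate 3.890 g; Tricine 9.435 g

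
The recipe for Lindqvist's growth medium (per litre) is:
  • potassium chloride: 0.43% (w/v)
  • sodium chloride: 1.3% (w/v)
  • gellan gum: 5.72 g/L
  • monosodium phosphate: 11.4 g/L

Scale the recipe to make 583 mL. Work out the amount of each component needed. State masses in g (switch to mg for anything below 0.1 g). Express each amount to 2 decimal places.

Working volume: 583 mL = 0.583 L.
potassium chloride: 0.43% w/v = 4.3 g/L → 4.3 × 0.583 L = 2.51 g
sodium chloride: 1.3% w/v = 13 g/L → 13 × 0.583 L = 7.58 g
gellan gum: 5.72 g/L × 0.583 L = 3.33 g
monosodium phosphate: 11.4 g/L × 0.583 L = 6.65 g

potassium chloride 2.51 g; sodium chloride 7.58 g; gellan gum 3.33 g; monosodium phosphate 6.65 g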